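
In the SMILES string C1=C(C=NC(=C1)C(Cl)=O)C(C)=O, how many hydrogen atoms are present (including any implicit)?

Hydrogens are implicit in SMILES; fill each atom to its normal valence:
  3 × C (aromatic): 1 H each → 3
  2 × C (aromatic): no H
  2 × C: no H
  2 × O: no H
  1 × C: 3 H
  1 × Cl: no H
  1 × N (aromatic): no H
  Total hydrogens = 6.

6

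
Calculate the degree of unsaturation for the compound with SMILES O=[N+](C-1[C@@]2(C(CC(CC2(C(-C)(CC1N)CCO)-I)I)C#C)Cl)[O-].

5

Molecular formula from the SMILES: C15H21ClI2N2O3.
DoU = (2C + 2 + N − H − X)/2 = (2·15 + 2 + 2 − 21 − 3)/2 = 10/2 = 5.
(Structurally: 2 ring(s) + 3 π bond(s) = 5.)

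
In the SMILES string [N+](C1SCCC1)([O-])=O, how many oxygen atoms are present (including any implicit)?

2

The symbol for oxygen appears 2 times in the SMILES.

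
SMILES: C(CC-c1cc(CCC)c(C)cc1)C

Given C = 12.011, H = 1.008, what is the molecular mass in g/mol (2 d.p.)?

190.33

Molecular formula: C14H22.
M = 14×12.011 + 22×1.008 = 190.33 g/mol.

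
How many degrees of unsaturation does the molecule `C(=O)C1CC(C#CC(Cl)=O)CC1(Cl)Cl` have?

5

Molecular formula from the SMILES: C9H7Cl3O2.
DoU = (2C + 2 + N − H − X)/2 = (2·9 + 2 + 0 − 7 − 3)/2 = 10/2 = 5.
(Structurally: 1 ring(s) + 4 π bond(s) = 5.)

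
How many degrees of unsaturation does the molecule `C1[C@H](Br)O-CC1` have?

1

Molecular formula from the SMILES: C4H7BrO.
DoU = (2C + 2 + N − H − X)/2 = (2·4 + 2 + 0 − 7 − 1)/2 = 2/2 = 1.
(Structurally: 1 ring(s) + 0 π bond(s) = 1.)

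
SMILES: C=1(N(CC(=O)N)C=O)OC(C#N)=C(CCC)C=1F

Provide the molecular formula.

Heavy atoms from the SMILES: 11 C, 1 F, 3 N, 3 O.
Implicit hydrogens by atom environment:
  4 × C (aromatic): no H
  3 × C: 2 H each → 6
  2 × C: no H
  2 × N: no H
  2 × O: no H
  1 × C: 3 H
  1 × C: 1 H
  1 × F: no H
  1 × N: 2 H
  1 × O (aromatic): no H
  Total hydrogens = 12.
Molecular formula: C11H12FN3O3

C11H12FN3O3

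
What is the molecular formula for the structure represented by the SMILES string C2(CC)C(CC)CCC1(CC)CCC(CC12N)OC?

C17H33NO

Heavy atoms from the SMILES: 17 C, 1 N, 1 O.
Implicit hydrogens by atom environment:
  8 × C: 2 H each → 16
  4 × C: 3 H each → 12
  3 × C: 1 H each → 3
  2 × C: no H
  1 × N: 2 H
  1 × O: no H
  Total hydrogens = 33.
Molecular formula: C17H33NO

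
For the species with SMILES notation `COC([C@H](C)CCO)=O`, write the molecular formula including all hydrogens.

C6H12O3

Heavy atoms from the SMILES: 6 C, 3 O.
Implicit hydrogens by atom environment:
  2 × C: 3 H each → 6
  2 × C: 2 H each → 4
  2 × O: no H
  1 × C: 1 H
  1 × C: no H
  1 × O: 1 H
  Total hydrogens = 12.
Molecular formula: C6H12O3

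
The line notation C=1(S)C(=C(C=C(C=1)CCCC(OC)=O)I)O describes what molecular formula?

Heavy atoms from the SMILES: 11 C, 1 I, 3 O, 1 S.
Implicit hydrogens by atom environment:
  4 × C (aromatic): no H
  3 × C: 2 H each → 6
  2 × C (aromatic): 1 H each → 2
  2 × O: no H
  1 × C: 3 H
  1 × C: no H
  1 × I: no H
  1 × O: 1 H
  1 × S: 1 H
  Total hydrogens = 13.
Molecular formula: C11H13IO3S

C11H13IO3S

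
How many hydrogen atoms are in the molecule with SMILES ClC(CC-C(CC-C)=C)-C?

Hydrogens are implicit in SMILES; fill each atom to its normal valence:
  5 × C: 2 H each → 10
  2 × C: 3 H each → 6
  1 × C: 1 H
  1 × C: no H
  1 × Cl: no H
  Total hydrogens = 17.

17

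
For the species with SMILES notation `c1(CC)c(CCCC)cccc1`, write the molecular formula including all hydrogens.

C12H18

Heavy atoms from the SMILES: 12 C.
Implicit hydrogens by atom environment:
  4 × C: 2 H each → 8
  4 × C (aromatic): 1 H each → 4
  2 × C: 3 H each → 6
  2 × C (aromatic): no H
  Total hydrogens = 18.
Molecular formula: C12H18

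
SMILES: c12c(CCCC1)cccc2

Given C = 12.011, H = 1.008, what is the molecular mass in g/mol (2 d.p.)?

132.21

Molecular formula: C10H12.
M = 10×12.011 + 12×1.008 = 132.21 g/mol.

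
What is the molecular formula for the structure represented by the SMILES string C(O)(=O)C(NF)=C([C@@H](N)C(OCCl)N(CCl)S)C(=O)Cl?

Heavy atoms from the SMILES: 8 C, 3 Cl, 1 F, 3 N, 4 O, 1 S.
Implicit hydrogens by atom environment:
  4 × C: no H
  3 × Cl: no H
  3 × O: no H
  2 × C: 2 H each → 4
  2 × C: 1 H each → 2
  1 × F: no H
  1 × N: 2 H
  1 × N: 1 H
  1 × N: no H
  1 × O: 1 H
  1 × S: 1 H
  Total hydrogens = 11.
Molecular formula: C8H11Cl3FN3O4S

C8H11Cl3FN3O4S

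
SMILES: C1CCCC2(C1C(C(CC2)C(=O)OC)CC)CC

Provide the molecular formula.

Heavy atoms from the SMILES: 16 C, 2 O.
Implicit hydrogens by atom environment:
  8 × C: 2 H each → 16
  3 × C: 3 H each → 9
  3 × C: 1 H each → 3
  2 × C: no H
  2 × O: no H
  Total hydrogens = 28.
Molecular formula: C16H28O2

C16H28O2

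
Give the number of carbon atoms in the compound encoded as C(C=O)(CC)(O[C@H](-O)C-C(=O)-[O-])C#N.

The symbol for carbon appears 8 times in the SMILES.

8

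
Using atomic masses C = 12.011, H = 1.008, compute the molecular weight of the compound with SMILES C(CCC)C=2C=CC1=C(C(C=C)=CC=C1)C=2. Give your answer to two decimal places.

210.32

Molecular formula: C16H18.
M = 16×12.011 + 18×1.008 = 210.32 g/mol.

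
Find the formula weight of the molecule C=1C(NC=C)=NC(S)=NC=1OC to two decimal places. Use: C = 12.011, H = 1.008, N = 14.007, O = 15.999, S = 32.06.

Molecular formula: C7H9N3OS.
M = 7×12.011 + 9×1.008 + 3×14.007 + 1×15.999 + 1×32.06 = 183.23 g/mol.

183.23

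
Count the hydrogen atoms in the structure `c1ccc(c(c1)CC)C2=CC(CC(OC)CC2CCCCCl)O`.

Hydrogens are implicit in SMILES; fill each atom to its normal valence:
  7 × C: 2 H each → 14
  4 × C: 1 H each → 4
  4 × C (aromatic): 1 H each → 4
  2 × C: 3 H each → 6
  2 × C (aromatic): no H
  1 × C: no H
  1 × Cl: no H
  1 × O: 1 H
  1 × O: no H
  Total hydrogens = 29.

29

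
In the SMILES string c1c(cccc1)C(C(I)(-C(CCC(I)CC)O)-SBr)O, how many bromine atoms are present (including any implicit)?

The symbol for bromine appears 1 time in the SMILES.

1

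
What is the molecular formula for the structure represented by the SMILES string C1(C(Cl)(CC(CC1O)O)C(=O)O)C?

C8H13ClO4

Heavy atoms from the SMILES: 8 C, 1 Cl, 4 O.
Implicit hydrogens by atom environment:
  3 × C: 1 H each → 3
  3 × O: 1 H each → 3
  2 × C: 2 H each → 4
  2 × C: no H
  1 × C: 3 H
  1 × Cl: no H
  1 × O: no H
  Total hydrogens = 13.
Molecular formula: C8H13ClO4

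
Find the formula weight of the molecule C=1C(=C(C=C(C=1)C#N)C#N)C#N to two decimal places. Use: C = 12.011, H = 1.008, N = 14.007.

Molecular formula: C9H3N3.
M = 9×12.011 + 3×1.008 + 3×14.007 = 153.14 g/mol.

153.14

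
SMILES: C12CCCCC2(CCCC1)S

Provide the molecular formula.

Heavy atoms from the SMILES: 10 C, 1 S.
Implicit hydrogens by atom environment:
  8 × C: 2 H each → 16
  1 × C: 1 H
  1 × C: no H
  1 × S: 1 H
  Total hydrogens = 18.
Molecular formula: C10H18S

C10H18S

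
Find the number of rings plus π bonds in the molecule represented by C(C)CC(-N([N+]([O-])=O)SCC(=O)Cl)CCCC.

Molecular formula from the SMILES: C10H19ClN2O3S.
DoU = (2C + 2 + N − H − X)/2 = (2·10 + 2 + 2 − 19 − 1)/2 = 4/2 = 2.
(Structurally: 0 ring(s) + 2 π bond(s) = 2.)

2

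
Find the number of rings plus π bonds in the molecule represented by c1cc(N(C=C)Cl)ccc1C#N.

Molecular formula from the SMILES: C9H7ClN2.
DoU = (2C + 2 + N − H − X)/2 = (2·9 + 2 + 2 − 7 − 1)/2 = 14/2 = 7.
(Structurally: 1 ring(s) + 6 π bond(s) = 7.)

7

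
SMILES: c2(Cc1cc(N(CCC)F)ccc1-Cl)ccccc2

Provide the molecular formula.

C16H17ClFN

Heavy atoms from the SMILES: 16 C, 1 Cl, 1 F, 1 N.
Implicit hydrogens by atom environment:
  8 × C (aromatic): 1 H each → 8
  4 × C (aromatic): no H
  3 × C: 2 H each → 6
  1 × C: 3 H
  1 × Cl: no H
  1 × F: no H
  1 × N: no H
  Total hydrogens = 17.
Molecular formula: C16H17ClFN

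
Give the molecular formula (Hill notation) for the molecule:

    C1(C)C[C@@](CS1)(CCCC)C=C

Heavy atoms from the SMILES: 11 C, 1 S.
Implicit hydrogens by atom environment:
  6 × C: 2 H each → 12
  2 × C: 3 H each → 6
  2 × C: 1 H each → 2
  1 × C: no H
  1 × S: no H
  Total hydrogens = 20.
Molecular formula: C11H20S

C11H20S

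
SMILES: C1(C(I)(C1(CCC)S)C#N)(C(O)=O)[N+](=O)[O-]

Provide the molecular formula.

C8H9IN2O4S

Heavy atoms from the SMILES: 8 C, 1 I, 2 N, 4 O, 1 S.
Implicit hydrogens by atom environment:
  5 × C: no H
  2 × C: 2 H each → 4
  2 × O: no H
  1 × C: 3 H
  1 × I: no H
  1 × N (charge +1): no H
  1 × N: no H
  1 × O: 1 H
  1 × O (charge -1): no H
  1 × S: 1 H
  Total hydrogens = 9.
Molecular formula: C8H9IN2O4S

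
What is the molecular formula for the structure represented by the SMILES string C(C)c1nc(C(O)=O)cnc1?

Heavy atoms from the SMILES: 7 C, 2 N, 2 O.
Implicit hydrogens by atom environment:
  2 × C (aromatic): 1 H each → 2
  2 × C (aromatic): no H
  2 × N (aromatic): no H
  1 × C: 3 H
  1 × C: 2 H
  1 × C: no H
  1 × O: 1 H
  1 × O: no H
  Total hydrogens = 8.
Molecular formula: C7H8N2O2

C7H8N2O2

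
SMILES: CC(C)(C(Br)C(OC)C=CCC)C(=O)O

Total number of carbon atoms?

11

The symbol for carbon appears 11 times in the SMILES.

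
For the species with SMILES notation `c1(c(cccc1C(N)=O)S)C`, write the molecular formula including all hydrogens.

Heavy atoms from the SMILES: 8 C, 1 N, 1 O, 1 S.
Implicit hydrogens by atom environment:
  3 × C (aromatic): 1 H each → 3
  3 × C (aromatic): no H
  1 × C: 3 H
  1 × C: no H
  1 × N: 2 H
  1 × O: no H
  1 × S: 1 H
  Total hydrogens = 9.
Molecular formula: C8H9NOS

C8H9NOS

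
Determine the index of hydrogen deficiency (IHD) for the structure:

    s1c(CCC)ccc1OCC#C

5

Molecular formula from the SMILES: C10H12OS.
DoU = (2C + 2 + N − H − X)/2 = (2·10 + 2 + 0 − 12 − 0)/2 = 10/2 = 5.
(Structurally: 1 ring(s) + 4 π bond(s) = 5.)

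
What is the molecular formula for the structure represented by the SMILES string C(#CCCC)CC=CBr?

Heavy atoms from the SMILES: 1 Br, 8 C.
Implicit hydrogens by atom environment:
  3 × C: 2 H each → 6
  2 × C: 1 H each → 2
  2 × C: no H
  1 × Br: no H
  1 × C: 3 H
  Total hydrogens = 11.
Molecular formula: C8H11Br

C8H11Br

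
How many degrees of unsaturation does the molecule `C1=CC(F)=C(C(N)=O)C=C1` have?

5

Molecular formula from the SMILES: C7H6FNO.
DoU = (2C + 2 + N − H − X)/2 = (2·7 + 2 + 1 − 6 − 1)/2 = 10/2 = 5.
(Structurally: 1 ring(s) + 4 π bond(s) = 5.)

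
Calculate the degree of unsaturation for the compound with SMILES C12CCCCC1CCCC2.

2

Molecular formula from the SMILES: C10H18.
DoU = (2C + 2 + N − H − X)/2 = (2·10 + 2 + 0 − 18 − 0)/2 = 4/2 = 2.
(Structurally: 2 ring(s) + 0 π bond(s) = 2.)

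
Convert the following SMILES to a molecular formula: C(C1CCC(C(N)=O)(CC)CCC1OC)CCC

Heavy atoms from the SMILES: 15 C, 1 N, 2 O.
Implicit hydrogens by atom environment:
  8 × C: 2 H each → 16
  3 × C: 3 H each → 9
  2 × C: 1 H each → 2
  2 × C: no H
  2 × O: no H
  1 × N: 2 H
  Total hydrogens = 29.
Molecular formula: C15H29NO2

C15H29NO2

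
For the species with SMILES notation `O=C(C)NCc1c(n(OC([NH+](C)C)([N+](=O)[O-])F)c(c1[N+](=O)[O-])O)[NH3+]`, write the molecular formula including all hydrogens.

[C10H17FN6O7]2+

Heavy atoms from the SMILES: 10 C, 1 F, 6 N, 7 O.
Implicit hydrogens by atom environment:
  4 × C (aromatic): no H
  4 × O: no H
  3 × C: 3 H each → 9
  2 × C: no H
  2 × N (charge +1): no H
  2 × O (charge -1): no H
  1 × C: 2 H
  1 × F: no H
  1 × N (charge +1): 3 H
  1 × N (charge +1): 1 H
  1 × N: 1 H
  1 × N (aromatic): no H
  1 × O: 1 H
  Total hydrogens = 17.
Net charge +2.
Molecular formula: [C10H17FN6O7]2+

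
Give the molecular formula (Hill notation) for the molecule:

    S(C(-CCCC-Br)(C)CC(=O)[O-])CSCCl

Heavy atoms from the SMILES: 1 Br, 10 C, 1 Cl, 2 O, 2 S.
Implicit hydrogens by atom environment:
  7 × C: 2 H each → 14
  2 × C: no H
  2 × S: no H
  1 × Br: no H
  1 × C: 3 H
  1 × Cl: no H
  1 × O: no H
  1 × O (charge -1): no H
  Total hydrogens = 17.
Net charge -1.
Molecular formula: C10H17BrClO2S2-

C10H17BrClO2S2-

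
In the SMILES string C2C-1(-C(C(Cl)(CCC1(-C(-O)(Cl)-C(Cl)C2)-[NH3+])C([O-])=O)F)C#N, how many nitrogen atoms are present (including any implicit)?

2

The symbol for nitrogen appears 2 times in the SMILES.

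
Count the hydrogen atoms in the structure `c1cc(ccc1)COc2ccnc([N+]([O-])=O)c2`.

Hydrogens are implicit in SMILES; fill each atom to its normal valence:
  8 × C (aromatic): 1 H each → 8
  3 × C (aromatic): no H
  2 × O: no H
  1 × C: 2 H
  1 × N (aromatic): no H
  1 × N (charge +1): no H
  1 × O (charge -1): no H
  Total hydrogens = 10.

10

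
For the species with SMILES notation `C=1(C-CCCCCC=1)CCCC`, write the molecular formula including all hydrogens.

Heavy atoms from the SMILES: 12 C.
Implicit hydrogens by atom environment:
  9 × C: 2 H each → 18
  1 × C: 3 H
  1 × C: 1 H
  1 × C: no H
  Total hydrogens = 22.
Molecular formula: C12H22

C12H22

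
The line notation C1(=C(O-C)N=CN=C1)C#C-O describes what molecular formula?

C7H6N2O2

Heavy atoms from the SMILES: 7 C, 2 N, 2 O.
Implicit hydrogens by atom environment:
  2 × C (aromatic): 1 H each → 2
  2 × C (aromatic): no H
  2 × C: no H
  2 × N (aromatic): no H
  1 × C: 3 H
  1 × O: 1 H
  1 × O: no H
  Total hydrogens = 6.
Molecular formula: C7H6N2O2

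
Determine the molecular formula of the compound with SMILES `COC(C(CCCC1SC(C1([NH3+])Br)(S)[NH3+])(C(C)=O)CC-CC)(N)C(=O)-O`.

Heavy atoms from the SMILES: 1 Br, 16 C, 3 N, 4 O, 2 S.
Implicit hydrogens by atom environment:
  6 × C: 2 H each → 12
  6 × C: no H
  3 × C: 3 H each → 9
  3 × O: no H
  2 × N (charge +1): 3 H each → 6
  1 × Br: no H
  1 × C: 1 H
  1 × N: 2 H
  1 × O: 1 H
  1 × S: 1 H
  1 × S: no H
  Total hydrogens = 32.
Net charge +2.
Molecular formula: [C16H32BrN3O4S2]2+

[C16H32BrN3O4S2]2+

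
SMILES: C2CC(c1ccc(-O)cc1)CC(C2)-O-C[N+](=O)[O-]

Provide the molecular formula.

Heavy atoms from the SMILES: 13 C, 1 N, 4 O.
Implicit hydrogens by atom environment:
  5 × C: 2 H each → 10
  4 × C (aromatic): 1 H each → 4
  2 × C: 1 H each → 2
  2 × C (aromatic): no H
  2 × O: no H
  1 × N (charge +1): no H
  1 × O: 1 H
  1 × O (charge -1): no H
  Total hydrogens = 17.
Molecular formula: C13H17NO4

C13H17NO4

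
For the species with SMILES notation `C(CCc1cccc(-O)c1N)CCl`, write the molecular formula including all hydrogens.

Heavy atoms from the SMILES: 10 C, 1 Cl, 1 N, 1 O.
Implicit hydrogens by atom environment:
  4 × C: 2 H each → 8
  3 × C (aromatic): 1 H each → 3
  3 × C (aromatic): no H
  1 × Cl: no H
  1 × N: 2 H
  1 × O: 1 H
  Total hydrogens = 14.
Molecular formula: C10H14ClNO

C10H14ClNO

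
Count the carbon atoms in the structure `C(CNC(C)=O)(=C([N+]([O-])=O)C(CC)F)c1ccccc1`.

The symbol for carbon appears 14 times in the SMILES. Lowercase c denotes aromatic carbon and counts toward C.

14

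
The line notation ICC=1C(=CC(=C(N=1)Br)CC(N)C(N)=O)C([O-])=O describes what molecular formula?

Heavy atoms from the SMILES: 1 Br, 10 C, 1 I, 3 N, 3 O.
Implicit hydrogens by atom environment:
  4 × C (aromatic): no H
  2 × C: 2 H each → 4
  2 × C: no H
  2 × N: 2 H each → 4
  2 × O: no H
  1 × Br: no H
  1 × C (aromatic): 1 H
  1 × C: 1 H
  1 × I: no H
  1 × N (aromatic): no H
  1 × O (charge -1): no H
  Total hydrogens = 10.
Net charge -1.
Molecular formula: C10H10BrIN3O3-

C10H10BrIN3O3-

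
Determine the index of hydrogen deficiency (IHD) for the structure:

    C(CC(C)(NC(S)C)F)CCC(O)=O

Molecular formula from the SMILES: C9H18FNO2S.
DoU = (2C + 2 + N − H − X)/2 = (2·9 + 2 + 1 − 18 − 1)/2 = 2/2 = 1.
(Structurally: 0 ring(s) + 1 π bond(s) = 1.)

1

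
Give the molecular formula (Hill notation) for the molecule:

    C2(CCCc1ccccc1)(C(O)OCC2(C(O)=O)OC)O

C15H20O6

Heavy atoms from the SMILES: 15 C, 6 O.
Implicit hydrogens by atom environment:
  5 × C (aromatic): 1 H each → 5
  4 × C: 2 H each → 8
  3 × C: no H
  3 × O: 1 H each → 3
  3 × O: no H
  1 × C: 3 H
  1 × C: 1 H
  1 × C (aromatic): no H
  Total hydrogens = 20.
Molecular formula: C15H20O6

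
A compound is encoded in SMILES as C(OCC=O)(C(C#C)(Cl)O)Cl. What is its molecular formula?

C6H6Cl2O3

Heavy atoms from the SMILES: 6 C, 2 Cl, 3 O.
Implicit hydrogens by atom environment:
  3 × C: 1 H each → 3
  2 × C: no H
  2 × Cl: no H
  2 × O: no H
  1 × C: 2 H
  1 × O: 1 H
  Total hydrogens = 6.
Molecular formula: C6H6Cl2O3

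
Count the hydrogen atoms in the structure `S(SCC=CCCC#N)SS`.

Hydrogens are implicit in SMILES; fill each atom to its normal valence:
  3 × C: 2 H each → 6
  3 × S: no H
  2 × C: 1 H each → 2
  1 × C: no H
  1 × N: no H
  1 × S: 1 H
  Total hydrogens = 9.

9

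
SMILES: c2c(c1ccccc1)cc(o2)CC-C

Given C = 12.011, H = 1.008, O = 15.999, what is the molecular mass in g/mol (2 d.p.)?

Molecular formula: C13H14O.
M = 13×12.011 + 14×1.008 + 1×15.999 = 186.25 g/mol.

186.25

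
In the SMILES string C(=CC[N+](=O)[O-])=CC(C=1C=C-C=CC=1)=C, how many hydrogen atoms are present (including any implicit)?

11

Hydrogens are implicit in SMILES; fill each atom to its normal valence:
  5 × C (aromatic): 1 H each → 5
  2 × C: 2 H each → 4
  2 × C: 1 H each → 2
  2 × C: no H
  1 × C (aromatic): no H
  1 × N (charge +1): no H
  1 × O: no H
  1 × O (charge -1): no H
  Total hydrogens = 11.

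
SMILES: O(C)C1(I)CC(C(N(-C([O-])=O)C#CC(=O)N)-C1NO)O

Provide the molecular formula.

C10H13IN3O6-

Heavy atoms from the SMILES: 10 C, 1 I, 3 N, 6 O.
Implicit hydrogens by atom environment:
  5 × C: no H
  3 × C: 1 H each → 3
  3 × O: no H
  2 × O: 1 H each → 2
  1 × C: 3 H
  1 × C: 2 H
  1 × I: no H
  1 × N: 2 H
  1 × N: 1 H
  1 × N: no H
  1 × O (charge -1): no H
  Total hydrogens = 13.
Net charge -1.
Molecular formula: C10H13IN3O6-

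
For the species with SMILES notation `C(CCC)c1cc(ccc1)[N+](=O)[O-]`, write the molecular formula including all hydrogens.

C10H13NO2

Heavy atoms from the SMILES: 10 C, 1 N, 2 O.
Implicit hydrogens by atom environment:
  4 × C (aromatic): 1 H each → 4
  3 × C: 2 H each → 6
  2 × C (aromatic): no H
  1 × C: 3 H
  1 × N (charge +1): no H
  1 × O: no H
  1 × O (charge -1): no H
  Total hydrogens = 13.
Molecular formula: C10H13NO2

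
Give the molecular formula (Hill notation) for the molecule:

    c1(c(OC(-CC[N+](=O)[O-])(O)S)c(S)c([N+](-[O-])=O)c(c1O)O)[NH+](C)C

Heavy atoms from the SMILES: 11 C, 3 N, 8 O, 2 S.
Implicit hydrogens by atom environment:
  6 × C (aromatic): no H
  3 × O: 1 H each → 3
  3 × O: no H
  2 × C: 3 H each → 6
  2 × C: 2 H each → 4
  2 × N (charge +1): no H
  2 × O (charge -1): no H
  2 × S: 1 H each → 2
  1 × C: no H
  1 × N (charge +1): 1 H
  Total hydrogens = 16.
Net charge +1.
Molecular formula: C11H16N3O8S2+

C11H16N3O8S2+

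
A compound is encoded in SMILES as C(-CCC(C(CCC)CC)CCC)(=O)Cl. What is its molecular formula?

C13H25ClO

Heavy atoms from the SMILES: 13 C, 1 Cl, 1 O.
Implicit hydrogens by atom environment:
  7 × C: 2 H each → 14
  3 × C: 3 H each → 9
  2 × C: 1 H each → 2
  1 × C: no H
  1 × Cl: no H
  1 × O: no H
  Total hydrogens = 25.
Molecular formula: C13H25ClO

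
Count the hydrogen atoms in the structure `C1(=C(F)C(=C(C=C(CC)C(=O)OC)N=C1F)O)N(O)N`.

Hydrogens are implicit in SMILES; fill each atom to its normal valence:
  5 × C (aromatic): no H
  2 × C: 3 H each → 6
  2 × C: no H
  2 × F: no H
  2 × O: 1 H each → 2
  2 × O: no H
  1 × C: 2 H
  1 × C: 1 H
  1 × N: 2 H
  1 × N (aromatic): no H
  1 × N: no H
  Total hydrogens = 13.

13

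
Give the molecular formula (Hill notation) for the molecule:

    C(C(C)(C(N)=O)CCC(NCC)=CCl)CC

C12H23ClN2O

Heavy atoms from the SMILES: 12 C, 1 Cl, 2 N, 1 O.
Implicit hydrogens by atom environment:
  5 × C: 2 H each → 10
  3 × C: 3 H each → 9
  3 × C: no H
  1 × C: 1 H
  1 × Cl: no H
  1 × N: 2 H
  1 × N: 1 H
  1 × O: no H
  Total hydrogens = 23.
Molecular formula: C12H23ClN2O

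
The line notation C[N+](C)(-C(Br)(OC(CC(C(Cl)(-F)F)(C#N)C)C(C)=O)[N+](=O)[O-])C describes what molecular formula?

C12H18BrClF2N3O4+

Heavy atoms from the SMILES: 1 Br, 12 C, 1 Cl, 2 F, 3 N, 4 O.
Implicit hydrogens by atom environment:
  5 × C: 3 H each → 15
  5 × C: no H
  3 × O: no H
  2 × F: no H
  2 × N (charge +1): no H
  1 × Br: no H
  1 × C: 2 H
  1 × C: 1 H
  1 × Cl: no H
  1 × N: no H
  1 × O (charge -1): no H
  Total hydrogens = 18.
Net charge +1.
Molecular formula: C12H18BrClF2N3O4+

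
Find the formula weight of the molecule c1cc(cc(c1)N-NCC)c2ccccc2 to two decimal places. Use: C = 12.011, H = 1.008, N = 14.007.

Molecular formula: C14H16N2.
M = 14×12.011 + 16×1.008 + 2×14.007 = 212.30 g/mol.

212.30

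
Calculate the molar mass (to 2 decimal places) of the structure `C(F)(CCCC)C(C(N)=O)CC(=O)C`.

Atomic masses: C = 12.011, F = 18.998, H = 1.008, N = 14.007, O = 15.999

203.26

Molecular formula: C10H18FNO2.
M = 10×12.011 + 1×18.998 + 18×1.008 + 1×14.007 + 2×15.999 = 203.26 g/mol.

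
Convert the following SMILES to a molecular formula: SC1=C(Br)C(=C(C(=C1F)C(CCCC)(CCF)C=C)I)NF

Heavy atoms from the SMILES: 1 Br, 15 C, 3 F, 1 I, 1 N, 1 S.
Implicit hydrogens by atom environment:
  6 × C: 2 H each → 12
  6 × C (aromatic): no H
  3 × F: no H
  1 × Br: no H
  1 × C: 3 H
  1 × C: 1 H
  1 × C: no H
  1 × I: no H
  1 × N: 1 H
  1 × S: 1 H
  Total hydrogens = 18.
Molecular formula: C15H18BrF3INS

C15H18BrF3INS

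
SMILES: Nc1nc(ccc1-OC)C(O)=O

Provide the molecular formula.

Heavy atoms from the SMILES: 7 C, 2 N, 3 O.
Implicit hydrogens by atom environment:
  3 × C (aromatic): no H
  2 × C (aromatic): 1 H each → 2
  2 × O: no H
  1 × C: 3 H
  1 × C: no H
  1 × N: 2 H
  1 × N (aromatic): no H
  1 × O: 1 H
  Total hydrogens = 8.
Molecular formula: C7H8N2O3

C7H8N2O3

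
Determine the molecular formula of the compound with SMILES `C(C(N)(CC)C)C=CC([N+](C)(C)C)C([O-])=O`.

Heavy atoms from the SMILES: 12 C, 2 N, 2 O.
Implicit hydrogens by atom environment:
  5 × C: 3 H each → 15
  3 × C: 1 H each → 3
  2 × C: 2 H each → 4
  2 × C: no H
  1 × N: 2 H
  1 × N (charge +1): no H
  1 × O: no H
  1 × O (charge -1): no H
  Total hydrogens = 24.
Molecular formula: C12H24N2O2

C12H24N2O2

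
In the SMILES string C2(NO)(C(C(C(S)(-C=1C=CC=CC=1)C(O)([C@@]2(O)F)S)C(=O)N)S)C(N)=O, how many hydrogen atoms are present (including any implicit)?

Hydrogens are implicit in SMILES; fill each atom to its normal valence:
  6 × C: no H
  5 × C (aromatic): 1 H each → 5
  3 × O: 1 H each → 3
  3 × S: 1 H each → 3
  2 × C: 1 H each → 2
  2 × N: 2 H each → 4
  2 × O: no H
  1 × C (aromatic): no H
  1 × F: no H
  1 × N: 1 H
  Total hydrogens = 18.

18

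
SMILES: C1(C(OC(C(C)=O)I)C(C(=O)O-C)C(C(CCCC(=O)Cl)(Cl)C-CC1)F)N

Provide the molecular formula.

Heavy atoms from the SMILES: 17 C, 2 Cl, 1 F, 1 I, 1 N, 5 O.
Implicit hydrogens by atom environment:
  6 × C: 2 H each → 12
  5 × C: 1 H each → 5
  5 × O: no H
  4 × C: no H
  2 × C: 3 H each → 6
  2 × Cl: no H
  1 × F: no H
  1 × I: no H
  1 × N: 2 H
  Total hydrogens = 25.
Molecular formula: C17H25Cl2FINO5

C17H25Cl2FINO5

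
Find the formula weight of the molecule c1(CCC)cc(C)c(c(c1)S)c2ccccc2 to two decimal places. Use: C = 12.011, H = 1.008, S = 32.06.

242.38

Molecular formula: C16H18S.
M = 16×12.011 + 18×1.008 + 1×32.06 = 242.38 g/mol.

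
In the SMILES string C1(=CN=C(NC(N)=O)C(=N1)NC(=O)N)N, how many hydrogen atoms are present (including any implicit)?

9

Hydrogens are implicit in SMILES; fill each atom to its normal valence:
  3 × C (aromatic): no H
  3 × N: 2 H each → 6
  2 × C: no H
  2 × N: 1 H each → 2
  2 × N (aromatic): no H
  2 × O: no H
  1 × C (aromatic): 1 H
  Total hydrogens = 9.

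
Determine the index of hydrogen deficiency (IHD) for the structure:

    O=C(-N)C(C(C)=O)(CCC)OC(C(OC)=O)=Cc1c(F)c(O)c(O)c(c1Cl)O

8

Molecular formula from the SMILES: C17H19ClFNO8.
DoU = (2C + 2 + N − H − X)/2 = (2·17 + 2 + 1 − 19 − 2)/2 = 16/2 = 8.
(Structurally: 1 ring(s) + 7 π bond(s) = 8.)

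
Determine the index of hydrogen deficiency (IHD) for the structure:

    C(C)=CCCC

Molecular formula from the SMILES: C6H12.
DoU = (2C + 2 + N − H − X)/2 = (2·6 + 2 + 0 − 12 − 0)/2 = 2/2 = 1.
(Structurally: 0 ring(s) + 1 π bond(s) = 1.)

1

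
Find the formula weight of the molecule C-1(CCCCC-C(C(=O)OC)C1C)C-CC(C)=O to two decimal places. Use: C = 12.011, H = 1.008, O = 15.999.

254.37

Molecular formula: C15H26O3.
M = 15×12.011 + 26×1.008 + 3×15.999 = 254.37 g/mol.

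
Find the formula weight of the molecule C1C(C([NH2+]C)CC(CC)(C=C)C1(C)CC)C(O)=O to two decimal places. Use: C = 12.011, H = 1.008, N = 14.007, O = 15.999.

254.39

Molecular formula: C15H28NO2+.
M = 15×12.011 + 28×1.008 + 1×14.007 + 2×15.999 = 254.39 g/mol.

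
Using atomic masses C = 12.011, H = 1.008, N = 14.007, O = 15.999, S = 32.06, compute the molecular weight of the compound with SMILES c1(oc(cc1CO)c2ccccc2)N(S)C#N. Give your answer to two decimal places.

246.28

Molecular formula: C12H10N2O2S.
M = 12×12.011 + 10×1.008 + 2×14.007 + 2×15.999 + 1×32.06 = 246.28 g/mol.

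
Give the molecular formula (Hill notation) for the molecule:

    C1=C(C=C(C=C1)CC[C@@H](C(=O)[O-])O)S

C10H11O3S-

Heavy atoms from the SMILES: 10 C, 3 O, 1 S.
Implicit hydrogens by atom environment:
  4 × C (aromatic): 1 H each → 4
  2 × C: 2 H each → 4
  2 × C (aromatic): no H
  1 × C: 1 H
  1 × C: no H
  1 × O: 1 H
  1 × O: no H
  1 × O (charge -1): no H
  1 × S: 1 H
  Total hydrogens = 11.
Net charge -1.
Molecular formula: C10H11O3S-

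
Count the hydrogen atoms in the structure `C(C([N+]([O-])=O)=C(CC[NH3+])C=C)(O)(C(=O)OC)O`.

Hydrogens are implicit in SMILES; fill each atom to its normal valence:
  4 × C: no H
  3 × C: 2 H each → 6
  3 × O: no H
  2 × O: 1 H each → 2
  1 × C: 3 H
  1 × C: 1 H
  1 × N (charge +1): 3 H
  1 × N (charge +1): no H
  1 × O (charge -1): no H
  Total hydrogens = 15.

15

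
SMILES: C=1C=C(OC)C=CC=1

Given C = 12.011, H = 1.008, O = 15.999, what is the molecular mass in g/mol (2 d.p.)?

108.14

Molecular formula: C7H8O.
M = 7×12.011 + 8×1.008 + 1×15.999 = 108.14 g/mol.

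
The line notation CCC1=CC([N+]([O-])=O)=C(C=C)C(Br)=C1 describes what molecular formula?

C10H10BrNO2

Heavy atoms from the SMILES: 1 Br, 10 C, 1 N, 2 O.
Implicit hydrogens by atom environment:
  4 × C (aromatic): no H
  2 × C: 2 H each → 4
  2 × C (aromatic): 1 H each → 2
  1 × Br: no H
  1 × C: 3 H
  1 × C: 1 H
  1 × N (charge +1): no H
  1 × O: no H
  1 × O (charge -1): no H
  Total hydrogens = 10.
Molecular formula: C10H10BrNO2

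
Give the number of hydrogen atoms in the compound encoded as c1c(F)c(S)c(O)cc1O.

5

Hydrogens are implicit in SMILES; fill each atom to its normal valence:
  4 × C (aromatic): no H
  2 × C (aromatic): 1 H each → 2
  2 × O: 1 H each → 2
  1 × F: no H
  1 × S: 1 H
  Total hydrogens = 5.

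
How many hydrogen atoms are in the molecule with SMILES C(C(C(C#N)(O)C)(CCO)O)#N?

Hydrogens are implicit in SMILES; fill each atom to its normal valence:
  4 × C: no H
  3 × O: 1 H each → 3
  2 × C: 2 H each → 4
  2 × N: no H
  1 × C: 3 H
  Total hydrogens = 10.

10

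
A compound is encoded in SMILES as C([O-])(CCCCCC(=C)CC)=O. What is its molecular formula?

C10H17O2-

Heavy atoms from the SMILES: 10 C, 2 O.
Implicit hydrogens by atom environment:
  7 × C: 2 H each → 14
  2 × C: no H
  1 × C: 3 H
  1 × O: no H
  1 × O (charge -1): no H
  Total hydrogens = 17.
Net charge -1.
Molecular formula: C10H17O2-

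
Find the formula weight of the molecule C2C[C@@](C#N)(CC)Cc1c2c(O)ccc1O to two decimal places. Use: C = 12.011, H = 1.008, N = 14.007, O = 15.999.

Molecular formula: C13H15NO2.
M = 13×12.011 + 15×1.008 + 1×14.007 + 2×15.999 = 217.27 g/mol.

217.27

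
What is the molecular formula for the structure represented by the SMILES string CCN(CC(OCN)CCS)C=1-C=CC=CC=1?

C13H22N2OS

Heavy atoms from the SMILES: 13 C, 2 N, 1 O, 1 S.
Implicit hydrogens by atom environment:
  5 × C: 2 H each → 10
  5 × C (aromatic): 1 H each → 5
  1 × C: 3 H
  1 × C: 1 H
  1 × C (aromatic): no H
  1 × N: 2 H
  1 × N: no H
  1 × O: no H
  1 × S: 1 H
  Total hydrogens = 22.
Molecular formula: C13H22N2OS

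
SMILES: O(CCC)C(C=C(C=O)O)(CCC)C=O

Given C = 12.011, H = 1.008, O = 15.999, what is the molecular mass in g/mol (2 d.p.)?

Molecular formula: C11H18O4.
M = 11×12.011 + 18×1.008 + 4×15.999 = 214.26 g/mol.

214.26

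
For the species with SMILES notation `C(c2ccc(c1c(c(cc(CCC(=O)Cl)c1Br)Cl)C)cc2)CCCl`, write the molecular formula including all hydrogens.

C19H18BrCl3O

Heavy atoms from the SMILES: 1 Br, 19 C, 3 Cl, 1 O.
Implicit hydrogens by atom environment:
  7 × C (aromatic): no H
  5 × C: 2 H each → 10
  5 × C (aromatic): 1 H each → 5
  3 × Cl: no H
  1 × Br: no H
  1 × C: 3 H
  1 × C: no H
  1 × O: no H
  Total hydrogens = 18.
Molecular formula: C19H18BrCl3O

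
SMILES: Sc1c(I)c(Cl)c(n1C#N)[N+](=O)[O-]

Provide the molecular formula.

C5HClIN3O2S

Heavy atoms from the SMILES: 5 C, 1 Cl, 1 I, 3 N, 2 O, 1 S.
Implicit hydrogens by atom environment:
  4 × C (aromatic): no H
  1 × C: no H
  1 × Cl: no H
  1 × I: no H
  1 × N (aromatic): no H
  1 × N: no H
  1 × N (charge +1): no H
  1 × O: no H
  1 × O (charge -1): no H
  1 × S: 1 H
  Total hydrogens = 1.
Molecular formula: C5HClIN3O2S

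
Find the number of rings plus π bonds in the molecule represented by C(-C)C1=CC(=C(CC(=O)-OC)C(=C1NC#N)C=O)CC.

Molecular formula from the SMILES: C15H18N2O3.
DoU = (2C + 2 + N − H − X)/2 = (2·15 + 2 + 2 − 18 − 0)/2 = 16/2 = 8.
(Structurally: 1 ring(s) + 7 π bond(s) = 8.)

8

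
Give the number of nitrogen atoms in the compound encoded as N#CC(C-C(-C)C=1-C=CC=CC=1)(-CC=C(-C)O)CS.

The symbol for nitrogen appears 1 time in the SMILES.

1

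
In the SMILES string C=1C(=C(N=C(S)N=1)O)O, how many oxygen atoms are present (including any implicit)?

The symbol for oxygen appears 2 times in the SMILES.

2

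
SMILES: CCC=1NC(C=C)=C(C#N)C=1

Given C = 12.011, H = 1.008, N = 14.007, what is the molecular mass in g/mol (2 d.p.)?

Molecular formula: C9H10N2.
M = 9×12.011 + 10×1.008 + 2×14.007 = 146.19 g/mol.

146.19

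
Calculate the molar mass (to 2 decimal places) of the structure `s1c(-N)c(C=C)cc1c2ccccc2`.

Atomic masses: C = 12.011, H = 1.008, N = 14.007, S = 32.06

Molecular formula: C12H11NS.
M = 12×12.011 + 11×1.008 + 1×14.007 + 1×32.06 = 201.29 g/mol.

201.29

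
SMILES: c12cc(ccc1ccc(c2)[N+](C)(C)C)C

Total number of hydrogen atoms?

Hydrogens are implicit in SMILES; fill each atom to its normal valence:
  6 × C (aromatic): 1 H each → 6
  4 × C: 3 H each → 12
  4 × C (aromatic): no H
  1 × N (charge +1): no H
  Total hydrogens = 18.

18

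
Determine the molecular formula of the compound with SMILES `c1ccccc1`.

Heavy atoms from the SMILES: 6 C.
Implicit hydrogens by atom environment:
  6 × C (aromatic): 1 H each → 6
  Total hydrogens = 6.
Molecular formula: C6H6

C6H6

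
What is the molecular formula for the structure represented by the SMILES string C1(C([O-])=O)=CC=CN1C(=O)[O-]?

Heavy atoms from the SMILES: 6 C, 1 N, 4 O.
Implicit hydrogens by atom environment:
  3 × C (aromatic): 1 H each → 3
  2 × C: no H
  2 × O: no H
  2 × O (charge -1): no H
  1 × C (aromatic): no H
  1 × N (aromatic): no H
  Total hydrogens = 3.
Net charge -2.
Molecular formula: [C6H3NO4]2-

[C6H3NO4]2-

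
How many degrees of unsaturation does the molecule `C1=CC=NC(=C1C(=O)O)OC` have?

5

Molecular formula from the SMILES: C7H7NO3.
DoU = (2C + 2 + N − H − X)/2 = (2·7 + 2 + 1 − 7 − 0)/2 = 10/2 = 5.
(Structurally: 1 ring(s) + 4 π bond(s) = 5.)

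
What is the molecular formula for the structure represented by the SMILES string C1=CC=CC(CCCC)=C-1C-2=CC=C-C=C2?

C16H18

Heavy atoms from the SMILES: 16 C.
Implicit hydrogens by atom environment:
  9 × C (aromatic): 1 H each → 9
  3 × C: 2 H each → 6
  3 × C (aromatic): no H
  1 × C: 3 H
  Total hydrogens = 18.
Molecular formula: C16H18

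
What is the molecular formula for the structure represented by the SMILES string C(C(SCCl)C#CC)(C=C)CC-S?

C10H15ClS2

Heavy atoms from the SMILES: 10 C, 1 Cl, 2 S.
Implicit hydrogens by atom environment:
  4 × C: 2 H each → 8
  3 × C: 1 H each → 3
  2 × C: no H
  1 × C: 3 H
  1 × Cl: no H
  1 × S: 1 H
  1 × S: no H
  Total hydrogens = 15.
Molecular formula: C10H15ClS2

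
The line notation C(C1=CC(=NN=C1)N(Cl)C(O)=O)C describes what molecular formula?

C7H8ClN3O2

Heavy atoms from the SMILES: 7 C, 1 Cl, 3 N, 2 O.
Implicit hydrogens by atom environment:
  2 × C (aromatic): 1 H each → 2
  2 × C (aromatic): no H
  2 × N (aromatic): no H
  1 × C: 3 H
  1 × C: 2 H
  1 × C: no H
  1 × Cl: no H
  1 × N: no H
  1 × O: 1 H
  1 × O: no H
  Total hydrogens = 8.
Molecular formula: C7H8ClN3O2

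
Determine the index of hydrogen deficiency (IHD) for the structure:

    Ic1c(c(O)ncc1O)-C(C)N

4

Molecular formula from the SMILES: C7H9IN2O2.
DoU = (2C + 2 + N − H − X)/2 = (2·7 + 2 + 2 − 9 − 1)/2 = 8/2 = 4.
(Structurally: 1 ring(s) + 3 π bond(s) = 4.)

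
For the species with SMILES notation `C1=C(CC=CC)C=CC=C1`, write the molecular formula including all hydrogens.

Heavy atoms from the SMILES: 10 C.
Implicit hydrogens by atom environment:
  5 × C (aromatic): 1 H each → 5
  2 × C: 1 H each → 2
  1 × C: 3 H
  1 × C: 2 H
  1 × C (aromatic): no H
  Total hydrogens = 12.
Molecular formula: C10H12

C10H12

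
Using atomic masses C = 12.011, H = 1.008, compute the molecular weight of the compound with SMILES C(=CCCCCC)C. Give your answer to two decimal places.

Molecular formula: C8H16.
M = 8×12.011 + 16×1.008 = 112.22 g/mol.

112.22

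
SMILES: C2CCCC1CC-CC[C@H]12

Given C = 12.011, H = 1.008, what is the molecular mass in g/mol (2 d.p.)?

Molecular formula: C10H18.
M = 10×12.011 + 18×1.008 = 138.25 g/mol.

138.25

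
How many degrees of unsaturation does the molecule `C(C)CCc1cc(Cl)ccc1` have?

4

Molecular formula from the SMILES: C10H13Cl.
DoU = (2C + 2 + N − H − X)/2 = (2·10 + 2 + 0 − 13 − 1)/2 = 8/2 = 4.
(Structurally: 1 ring(s) + 3 π bond(s) = 4.)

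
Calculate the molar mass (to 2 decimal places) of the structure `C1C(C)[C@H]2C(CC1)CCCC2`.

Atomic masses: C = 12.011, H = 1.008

Molecular formula: C11H20.
M = 11×12.011 + 20×1.008 = 152.28 g/mol.

152.28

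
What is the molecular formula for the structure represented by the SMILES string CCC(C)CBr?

Heavy atoms from the SMILES: 1 Br, 5 C.
Implicit hydrogens by atom environment:
  2 × C: 3 H each → 6
  2 × C: 2 H each → 4
  1 × Br: no H
  1 × C: 1 H
  Total hydrogens = 11.
Molecular formula: C5H11Br

C5H11Br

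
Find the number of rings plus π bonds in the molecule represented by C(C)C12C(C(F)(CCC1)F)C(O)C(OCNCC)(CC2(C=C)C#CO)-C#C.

Molecular formula from the SMILES: C21H29F2NO3.
DoU = (2C + 2 + N − H − X)/2 = (2·21 + 2 + 1 − 29 − 2)/2 = 14/2 = 7.
(Structurally: 2 ring(s) + 5 π bond(s) = 7.)

7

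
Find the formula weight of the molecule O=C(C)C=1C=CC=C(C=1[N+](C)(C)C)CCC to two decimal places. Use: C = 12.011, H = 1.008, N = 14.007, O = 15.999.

Molecular formula: C14H22NO+.
M = 14×12.011 + 22×1.008 + 1×14.007 + 1×15.999 = 220.34 g/mol.

220.34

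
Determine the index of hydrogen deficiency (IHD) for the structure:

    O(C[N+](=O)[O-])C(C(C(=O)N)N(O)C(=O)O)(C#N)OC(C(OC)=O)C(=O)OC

7

Molecular formula from the SMILES: C11H14N4O12.
DoU = (2C + 2 + N − H − X)/2 = (2·11 + 2 + 4 − 14 − 0)/2 = 14/2 = 7.
(Structurally: 0 ring(s) + 7 π bond(s) = 7.)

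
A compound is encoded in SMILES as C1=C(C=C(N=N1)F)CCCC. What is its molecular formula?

C8H11FN2

Heavy atoms from the SMILES: 8 C, 1 F, 2 N.
Implicit hydrogens by atom environment:
  3 × C: 2 H each → 6
  2 × C (aromatic): 1 H each → 2
  2 × C (aromatic): no H
  2 × N (aromatic): no H
  1 × C: 3 H
  1 × F: no H
  Total hydrogens = 11.
Molecular formula: C8H11FN2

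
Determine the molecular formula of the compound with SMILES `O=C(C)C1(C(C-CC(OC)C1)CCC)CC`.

Heavy atoms from the SMILES: 14 C, 2 O.
Implicit hydrogens by atom environment:
  6 × C: 2 H each → 12
  4 × C: 3 H each → 12
  2 × C: 1 H each → 2
  2 × C: no H
  2 × O: no H
  Total hydrogens = 26.
Molecular formula: C14H26O2

C14H26O2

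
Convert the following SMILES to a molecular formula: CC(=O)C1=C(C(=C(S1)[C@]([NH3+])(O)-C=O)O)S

Heavy atoms from the SMILES: 8 C, 1 N, 4 O, 2 S.
Implicit hydrogens by atom environment:
  4 × C (aromatic): no H
  2 × C: no H
  2 × O: 1 H each → 2
  2 × O: no H
  1 × C: 3 H
  1 × C: 1 H
  1 × N (charge +1): 3 H
  1 × S: 1 H
  1 × S (aromatic): no H
  Total hydrogens = 10.
Net charge +1.
Molecular formula: C8H10NO4S2+

C8H10NO4S2+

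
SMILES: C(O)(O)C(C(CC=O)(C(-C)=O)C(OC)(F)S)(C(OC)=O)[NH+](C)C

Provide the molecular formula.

Heavy atoms from the SMILES: 13 C, 1 F, 1 N, 7 O, 1 S.
Implicit hydrogens by atom environment:
  5 × C: 3 H each → 15
  5 × C: no H
  5 × O: no H
  2 × C: 1 H each → 2
  2 × O: 1 H each → 2
  1 × C: 2 H
  1 × F: no H
  1 × N (charge +1): 1 H
  1 × S: 1 H
  Total hydrogens = 23.
Net charge +1.
Molecular formula: C13H23FNO7S+

C13H23FNO7S+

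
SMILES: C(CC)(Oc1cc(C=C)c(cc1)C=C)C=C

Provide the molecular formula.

Heavy atoms from the SMILES: 15 C, 1 O.
Implicit hydrogens by atom environment:
  4 × C: 2 H each → 8
  4 × C: 1 H each → 4
  3 × C (aromatic): 1 H each → 3
  3 × C (aromatic): no H
  1 × C: 3 H
  1 × O: no H
  Total hydrogens = 18.
Molecular formula: C15H18O

C15H18O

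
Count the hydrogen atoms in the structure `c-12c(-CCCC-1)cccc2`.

12

Hydrogens are implicit in SMILES; fill each atom to its normal valence:
  4 × C: 2 H each → 8
  4 × C (aromatic): 1 H each → 4
  2 × C (aromatic): no H
  Total hydrogens = 12.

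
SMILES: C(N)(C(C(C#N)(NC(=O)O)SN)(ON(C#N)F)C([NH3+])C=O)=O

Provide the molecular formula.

C8H11FN7O5S+

Heavy atoms from the SMILES: 8 C, 1 F, 7 N, 5 O, 1 S.
Implicit hydrogens by atom environment:
  6 × C: no H
  4 × O: no H
  3 × N: no H
  2 × C: 1 H each → 2
  2 × N: 2 H each → 4
  1 × F: no H
  1 × N (charge +1): 3 H
  1 × N: 1 H
  1 × O: 1 H
  1 × S: no H
  Total hydrogens = 11.
Net charge +1.
Molecular formula: C8H11FN7O5S+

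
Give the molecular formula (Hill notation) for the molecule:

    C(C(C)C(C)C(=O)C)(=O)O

C7H12O3

Heavy atoms from the SMILES: 7 C, 3 O.
Implicit hydrogens by atom environment:
  3 × C: 3 H each → 9
  2 × C: 1 H each → 2
  2 × C: no H
  2 × O: no H
  1 × O: 1 H
  Total hydrogens = 12.
Molecular formula: C7H12O3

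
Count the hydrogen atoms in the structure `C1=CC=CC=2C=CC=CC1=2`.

Hydrogens are implicit in SMILES; fill each atom to its normal valence:
  8 × C (aromatic): 1 H each → 8
  2 × C (aromatic): no H
  Total hydrogens = 8.

8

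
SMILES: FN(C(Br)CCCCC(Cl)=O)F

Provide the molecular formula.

C6H9BrClF2NO

Heavy atoms from the SMILES: 1 Br, 6 C, 1 Cl, 2 F, 1 N, 1 O.
Implicit hydrogens by atom environment:
  4 × C: 2 H each → 8
  2 × F: no H
  1 × Br: no H
  1 × C: 1 H
  1 × C: no H
  1 × Cl: no H
  1 × N: no H
  1 × O: no H
  Total hydrogens = 9.
Molecular formula: C6H9BrClF2NO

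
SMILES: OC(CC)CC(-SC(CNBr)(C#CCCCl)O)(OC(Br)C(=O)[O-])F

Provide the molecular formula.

Heavy atoms from the SMILES: 2 Br, 13 C, 1 Cl, 1 F, 1 N, 5 O, 1 S.
Implicit hydrogens by atom environment:
  5 × C: 2 H each → 10
  5 × C: no H
  2 × Br: no H
  2 × C: 1 H each → 2
  2 × O: 1 H each → 2
  2 × O: no H
  1 × C: 3 H
  1 × Cl: no H
  1 × F: no H
  1 × N: 1 H
  1 × O (charge -1): no H
  1 × S: no H
  Total hydrogens = 18.
Net charge -1.
Molecular formula: C13H18Br2ClFNO5S-

C13H18Br2ClFNO5S-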